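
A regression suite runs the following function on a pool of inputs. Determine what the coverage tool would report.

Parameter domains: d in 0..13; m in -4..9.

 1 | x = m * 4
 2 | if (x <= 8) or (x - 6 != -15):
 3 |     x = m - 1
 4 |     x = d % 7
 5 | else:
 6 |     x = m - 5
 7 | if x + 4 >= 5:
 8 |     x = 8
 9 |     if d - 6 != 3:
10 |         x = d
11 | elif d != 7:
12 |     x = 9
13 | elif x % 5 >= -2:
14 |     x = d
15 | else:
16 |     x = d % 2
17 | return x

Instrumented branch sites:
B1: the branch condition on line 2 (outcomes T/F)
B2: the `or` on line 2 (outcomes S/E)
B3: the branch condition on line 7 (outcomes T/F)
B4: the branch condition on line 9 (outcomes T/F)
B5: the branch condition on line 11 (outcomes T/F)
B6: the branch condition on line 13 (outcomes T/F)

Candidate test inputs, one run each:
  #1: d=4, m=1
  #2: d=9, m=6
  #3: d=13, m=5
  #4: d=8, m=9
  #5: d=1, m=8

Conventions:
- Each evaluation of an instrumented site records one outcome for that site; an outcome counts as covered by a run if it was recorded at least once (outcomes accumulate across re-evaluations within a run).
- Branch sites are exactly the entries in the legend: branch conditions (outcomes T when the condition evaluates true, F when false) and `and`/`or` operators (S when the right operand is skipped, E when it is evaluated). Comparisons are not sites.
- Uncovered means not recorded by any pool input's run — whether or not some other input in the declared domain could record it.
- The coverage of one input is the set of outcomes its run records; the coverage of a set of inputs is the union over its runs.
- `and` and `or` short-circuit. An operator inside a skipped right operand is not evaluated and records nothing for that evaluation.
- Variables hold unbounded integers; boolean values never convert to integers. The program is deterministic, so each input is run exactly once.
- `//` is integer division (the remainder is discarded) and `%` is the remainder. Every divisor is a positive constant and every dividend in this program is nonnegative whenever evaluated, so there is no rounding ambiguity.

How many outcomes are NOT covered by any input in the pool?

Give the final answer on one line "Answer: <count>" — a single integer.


input #1, d=4, m=1: outcomes B1=T, B2=S, B3=T, B4=T
input #2, d=9, m=6: outcomes B1=T, B2=E, B3=T, B4=F
input #3, d=13, m=5: outcomes B1=T, B2=E, B3=T, B4=T
input #4, d=8, m=9: outcomes B1=T, B2=E, B3=T, B4=T
input #5, d=1, m=8: outcomes B1=T, B2=E, B3=T, B4=T
union over the pool: B1=T, B2=S, B2=E, B3=T, B4=T, B4=F
uncovered (6 of 12): B1=F, B3=F, B5=T, B5=F, B6=T, B6=F
Answer: 6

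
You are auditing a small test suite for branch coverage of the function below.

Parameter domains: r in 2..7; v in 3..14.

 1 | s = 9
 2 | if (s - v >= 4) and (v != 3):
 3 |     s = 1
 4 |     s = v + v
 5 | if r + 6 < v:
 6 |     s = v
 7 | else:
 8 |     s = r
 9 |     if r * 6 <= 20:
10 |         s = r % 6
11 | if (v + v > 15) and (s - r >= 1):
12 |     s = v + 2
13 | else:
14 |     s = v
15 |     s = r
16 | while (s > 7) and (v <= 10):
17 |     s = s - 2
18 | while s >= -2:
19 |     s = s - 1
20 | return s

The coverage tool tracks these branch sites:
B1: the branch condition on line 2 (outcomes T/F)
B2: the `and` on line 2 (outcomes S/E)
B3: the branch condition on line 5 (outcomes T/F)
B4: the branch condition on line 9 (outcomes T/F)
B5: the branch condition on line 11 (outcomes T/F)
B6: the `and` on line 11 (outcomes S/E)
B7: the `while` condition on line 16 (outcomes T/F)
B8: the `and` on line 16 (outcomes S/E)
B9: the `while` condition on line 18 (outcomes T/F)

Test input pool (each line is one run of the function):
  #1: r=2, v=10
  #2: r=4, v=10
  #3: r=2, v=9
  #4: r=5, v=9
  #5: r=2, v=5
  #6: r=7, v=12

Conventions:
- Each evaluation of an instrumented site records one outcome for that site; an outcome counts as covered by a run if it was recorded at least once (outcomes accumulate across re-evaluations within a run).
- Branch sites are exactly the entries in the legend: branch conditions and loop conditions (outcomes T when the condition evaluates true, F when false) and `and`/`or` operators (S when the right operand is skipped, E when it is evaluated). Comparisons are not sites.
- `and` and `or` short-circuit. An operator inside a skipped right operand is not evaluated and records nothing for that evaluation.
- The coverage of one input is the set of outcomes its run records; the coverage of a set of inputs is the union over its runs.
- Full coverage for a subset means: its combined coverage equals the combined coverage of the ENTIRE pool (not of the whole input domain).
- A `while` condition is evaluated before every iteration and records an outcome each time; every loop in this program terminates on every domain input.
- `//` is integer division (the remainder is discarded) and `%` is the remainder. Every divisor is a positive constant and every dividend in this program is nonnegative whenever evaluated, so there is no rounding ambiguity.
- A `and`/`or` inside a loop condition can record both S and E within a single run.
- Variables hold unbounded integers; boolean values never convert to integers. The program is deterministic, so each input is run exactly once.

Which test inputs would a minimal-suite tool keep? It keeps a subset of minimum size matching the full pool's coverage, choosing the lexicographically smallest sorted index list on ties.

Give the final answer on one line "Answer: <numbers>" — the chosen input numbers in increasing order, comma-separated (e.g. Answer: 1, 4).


#1 (r=2, v=10) -> B2->S, B1->F, B3->T, B6->E, B5->T, B8->E, B7->T, B8->E, B7->T, B8->E, B7->T, B8->S, B7->F, B9->T, ...; covered: B1=F, B2=S, B3=T, B5=T, B6=E, B7=T, B7=F, B8=S, B8=E, B9=T, B9=F
#2 (r=4, v=10) -> B2->S, B1->F, B3->F, B4->F, B6->E, B5->F, B8->S, B7->F, B9->T, B9->T, B9->T, B9->T, B9->T, B9->T, ...; covered: B1=F, B2=S, B3=F, B4=F, B5=F, B6=E, B7=F, B8=S, B9=T, B9=F
#3 (r=2, v=9) -> B2->S, B1->F, B3->T, B6->E, B5->T, B8->E, B7->T, B8->E, B7->T, B8->S, B7->F, B9->T, B9->T, B9->T, ...; covered: B1=F, B2=S, B3=T, B5=T, B6=E, B7=T, B7=F, B8=S, B8=E, B9=T, B9=F
#4 (r=5, v=9) -> B2->S, B1->F, B3->F, B4->F, B6->E, B5->F, B8->S, B7->F, B9->T, B9->T, B9->T, B9->T, B9->T, B9->T, ...; covered: B1=F, B2=S, B3=F, B4=F, B5=F, B6=E, B7=F, B8=S, B9=T, B9=F
#5 (r=2, v=5) -> B2->E, B1->T, B3->F, B4->T, B6->S, B5->F, B8->S, B7->F, B9->T, B9->T, B9->T, B9->T, B9->T, B9->F; covered: B1=T, B2=E, B3=F, B4=T, B5=F, B6=S, B7=F, B8=S, B9=T, B9=F
#6 (r=7, v=12) -> B2->S, B1->F, B3->F, B4->F, B6->E, B5->F, B8->S, B7->F, B9->T, B9->T, B9->T, B9->T, B9->T, B9->T, ...; covered: B1=F, B2=S, B3=F, B4=F, B5=F, B6=E, B7=F, B8=S, B9=T, B9=F
union over all inputs: B1=T, B1=F, B2=S, B2=E, B3=T, B3=F, B4=T, B4=F, B5=T, B5=F, B6=S, B6=E, B7=T, B7=F, B8=S, B8=E, B9=T, B9=F (18 outcomes)
no size-1 subset reaches all 18 outcomes (best union: 11/18)
no size-2 subset reaches all 18 outcomes (best union: 17/18)
size 3: inputs {1, 2, 5} cover all 18 outcomes, and no lexicographically smaller subset of this size does
Answer: 1, 2, 5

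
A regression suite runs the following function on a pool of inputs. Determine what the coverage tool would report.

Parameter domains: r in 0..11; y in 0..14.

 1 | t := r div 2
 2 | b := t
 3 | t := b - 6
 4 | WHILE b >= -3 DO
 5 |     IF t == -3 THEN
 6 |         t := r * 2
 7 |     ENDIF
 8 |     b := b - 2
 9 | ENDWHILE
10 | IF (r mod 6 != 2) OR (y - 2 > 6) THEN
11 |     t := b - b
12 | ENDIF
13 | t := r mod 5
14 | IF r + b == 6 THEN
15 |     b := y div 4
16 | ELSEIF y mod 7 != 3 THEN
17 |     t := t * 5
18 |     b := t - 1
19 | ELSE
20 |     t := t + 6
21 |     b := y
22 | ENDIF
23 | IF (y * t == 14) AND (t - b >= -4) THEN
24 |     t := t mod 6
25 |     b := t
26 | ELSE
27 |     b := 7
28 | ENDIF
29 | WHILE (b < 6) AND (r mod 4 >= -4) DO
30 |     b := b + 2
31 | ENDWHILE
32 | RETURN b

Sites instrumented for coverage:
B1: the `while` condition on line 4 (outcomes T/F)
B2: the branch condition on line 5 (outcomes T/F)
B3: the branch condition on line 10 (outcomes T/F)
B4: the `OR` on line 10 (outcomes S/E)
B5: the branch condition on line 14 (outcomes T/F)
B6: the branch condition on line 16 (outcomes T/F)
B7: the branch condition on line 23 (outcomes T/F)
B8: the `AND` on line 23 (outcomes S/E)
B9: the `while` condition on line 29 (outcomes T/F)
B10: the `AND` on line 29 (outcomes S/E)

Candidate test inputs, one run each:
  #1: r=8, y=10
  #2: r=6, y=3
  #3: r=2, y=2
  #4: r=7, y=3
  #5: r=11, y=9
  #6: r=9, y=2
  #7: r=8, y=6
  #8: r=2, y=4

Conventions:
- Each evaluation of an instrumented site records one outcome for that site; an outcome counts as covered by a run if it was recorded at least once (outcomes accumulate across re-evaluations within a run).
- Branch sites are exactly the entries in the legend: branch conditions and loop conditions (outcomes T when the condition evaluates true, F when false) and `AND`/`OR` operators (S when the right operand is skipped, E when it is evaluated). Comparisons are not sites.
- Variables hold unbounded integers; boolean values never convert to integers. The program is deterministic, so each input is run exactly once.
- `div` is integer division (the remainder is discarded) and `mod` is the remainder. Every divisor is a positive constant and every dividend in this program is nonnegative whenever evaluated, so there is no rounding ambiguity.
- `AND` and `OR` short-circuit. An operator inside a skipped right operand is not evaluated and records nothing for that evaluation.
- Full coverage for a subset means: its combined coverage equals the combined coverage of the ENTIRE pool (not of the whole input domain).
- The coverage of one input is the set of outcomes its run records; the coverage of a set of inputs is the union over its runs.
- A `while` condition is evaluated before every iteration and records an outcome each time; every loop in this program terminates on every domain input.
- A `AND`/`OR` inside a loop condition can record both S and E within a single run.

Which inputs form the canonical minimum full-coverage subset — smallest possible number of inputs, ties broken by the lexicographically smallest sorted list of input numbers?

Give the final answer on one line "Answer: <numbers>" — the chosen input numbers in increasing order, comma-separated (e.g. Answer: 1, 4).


input #1, r=8, y=10: events B1->T, B2->F, B1->T, B2->F, B1->T, B2->F, B1->T, B2->F, B1->F, B4->E, B3->T, B5->F, B6->F, B8->S, ...; outcomes B1=T, B1=F, B2=F, B3=T, B4=E, B5=F, B6=F, B7=F, B8=S, B9=F, B10=S
input #2, r=6, y=3: events B1->T, B2->T, B1->T, B2->F, B1->T, B2->F, B1->T, B2->F, B1->F, B4->S, B3->T, B5->F, B6->F, B8->S, ...; outcomes B1=T, B1=F, B2=T, B2=F, B3=T, B4=S, B5=F, B6=F, B7=F, B8=S, B9=F, B10=S
input #3, r=2, y=2: events B1->T, B2->F, B1->T, B2->F, B1->T, B2->F, B1->F, B4->E, B3->F, B5->F, B6->T, B8->S, B7->F, B10->S, ...; outcomes B1=T, B1=F, B2=F, B3=F, B4=E, B5=F, B6=T, B7=F, B8=S, B9=F, B10=S
input #4, r=7, y=3: events B1->T, B2->T, B1->T, B2->F, B1->T, B2->F, B1->T, B2->F, B1->F, B4->S, B3->T, B5->F, B6->F, B8->S, ...; outcomes B1=T, B1=F, B2=T, B2=F, B3=T, B4=S, B5=F, B6=F, B7=F, B8=S, B9=F, B10=S
input #5, r=11, y=9: events B1->T, B2->F, B1->T, B2->F, B1->T, B2->F, B1->T, B2->F, B1->T, B2->F, B1->F, B4->S, B3->T, B5->T, ...; outcomes B1=T, B1=F, B2=F, B3=T, B4=S, B5=T, B7=F, B8=S, B9=F, B10=S
input #6, r=9, y=2: events B1->T, B2->F, B1->T, B2->F, B1->T, B2->F, B1->T, B2->F, B1->F, B4->S, B3->T, B5->F, B6->T, B8->S, ...; outcomes B1=T, B1=F, B2=F, B3=T, B4=S, B5=F, B6=T, B7=F, B8=S, B9=F, B10=S
input #7, r=8, y=6: events B1->T, B2->F, B1->T, B2->F, B1->T, B2->F, B1->T, B2->F, B1->F, B4->E, B3->F, B5->F, B6->T, B8->S, ...; outcomes B1=T, B1=F, B2=F, B3=F, B4=E, B5=F, B6=T, B7=F, B8=S, B9=F, B10=S
input #8, r=2, y=4: events B1->T, B2->F, B1->T, B2->F, B1->T, B2->F, B1->F, B4->E, B3->F, B5->F, B6->T, B8->S, B7->F, B10->S, ...; outcomes B1=T, B1=F, B2=F, B3=F, B4=E, B5=F, B6=T, B7=F, B8=S, B9=F, B10=S
the full pool covers 16 outcomes: B1=T, B1=F, B2=T, B2=F, B3=T, B3=F, B4=S, B4=E, B5=T, B5=F, B6=T, B6=F, B7=F, B8=S, B9=F, B10=S
every size-1 subset falls short of the 16 outcomes (best: 12/16)
every size-2 subset falls short of the 16 outcomes (best: 15/16)
inputs {2, 3, 5} (size 3) cover everything; no size-3 subset with a lexicographically smaller index list covers all 16
Answer: 2, 3, 5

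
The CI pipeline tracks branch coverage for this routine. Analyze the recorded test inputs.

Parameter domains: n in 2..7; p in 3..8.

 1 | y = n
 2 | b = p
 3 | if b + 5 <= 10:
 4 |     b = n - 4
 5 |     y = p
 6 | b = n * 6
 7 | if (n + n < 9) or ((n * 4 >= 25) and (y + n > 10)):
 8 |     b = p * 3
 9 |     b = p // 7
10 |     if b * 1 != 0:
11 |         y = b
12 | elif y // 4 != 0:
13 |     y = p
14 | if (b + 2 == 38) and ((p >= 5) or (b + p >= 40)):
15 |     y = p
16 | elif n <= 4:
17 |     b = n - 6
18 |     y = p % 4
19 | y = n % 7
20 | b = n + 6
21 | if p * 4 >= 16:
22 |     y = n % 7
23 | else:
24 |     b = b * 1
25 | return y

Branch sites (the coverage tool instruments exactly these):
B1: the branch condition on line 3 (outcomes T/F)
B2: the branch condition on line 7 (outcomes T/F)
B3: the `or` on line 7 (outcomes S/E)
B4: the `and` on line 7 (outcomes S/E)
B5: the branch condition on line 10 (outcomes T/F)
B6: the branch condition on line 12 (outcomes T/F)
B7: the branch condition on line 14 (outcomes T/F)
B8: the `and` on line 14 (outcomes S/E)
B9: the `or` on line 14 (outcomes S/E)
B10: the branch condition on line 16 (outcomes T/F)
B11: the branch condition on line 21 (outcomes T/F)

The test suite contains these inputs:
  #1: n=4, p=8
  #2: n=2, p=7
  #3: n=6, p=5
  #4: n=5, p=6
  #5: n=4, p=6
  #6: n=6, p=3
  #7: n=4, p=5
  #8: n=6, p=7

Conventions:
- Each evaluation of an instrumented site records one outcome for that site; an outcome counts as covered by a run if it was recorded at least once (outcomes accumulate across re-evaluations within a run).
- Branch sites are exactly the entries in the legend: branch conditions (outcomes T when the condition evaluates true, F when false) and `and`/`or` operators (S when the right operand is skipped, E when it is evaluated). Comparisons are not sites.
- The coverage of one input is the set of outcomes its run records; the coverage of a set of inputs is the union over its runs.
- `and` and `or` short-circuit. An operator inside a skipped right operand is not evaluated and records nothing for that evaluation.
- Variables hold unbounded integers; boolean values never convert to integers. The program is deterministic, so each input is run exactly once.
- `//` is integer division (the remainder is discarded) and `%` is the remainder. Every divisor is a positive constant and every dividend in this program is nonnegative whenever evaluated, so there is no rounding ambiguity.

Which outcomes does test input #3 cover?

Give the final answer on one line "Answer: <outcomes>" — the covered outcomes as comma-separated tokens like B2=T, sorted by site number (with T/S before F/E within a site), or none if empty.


Simulating input #3 (n=6, p=5) step by step:
  B1->T, B3->E, B4->S, B2->F, B6->T, B8->E, B9->S, B7->T, B11->T
distinct outcomes covered: B1=T, B2=F, B3=E, B4=S, B6=T, B7=T, B8=E, B9=S, B11=T
Answer: B1=T, B2=F, B3=E, B4=S, B6=T, B7=T, B8=E, B9=S, B11=T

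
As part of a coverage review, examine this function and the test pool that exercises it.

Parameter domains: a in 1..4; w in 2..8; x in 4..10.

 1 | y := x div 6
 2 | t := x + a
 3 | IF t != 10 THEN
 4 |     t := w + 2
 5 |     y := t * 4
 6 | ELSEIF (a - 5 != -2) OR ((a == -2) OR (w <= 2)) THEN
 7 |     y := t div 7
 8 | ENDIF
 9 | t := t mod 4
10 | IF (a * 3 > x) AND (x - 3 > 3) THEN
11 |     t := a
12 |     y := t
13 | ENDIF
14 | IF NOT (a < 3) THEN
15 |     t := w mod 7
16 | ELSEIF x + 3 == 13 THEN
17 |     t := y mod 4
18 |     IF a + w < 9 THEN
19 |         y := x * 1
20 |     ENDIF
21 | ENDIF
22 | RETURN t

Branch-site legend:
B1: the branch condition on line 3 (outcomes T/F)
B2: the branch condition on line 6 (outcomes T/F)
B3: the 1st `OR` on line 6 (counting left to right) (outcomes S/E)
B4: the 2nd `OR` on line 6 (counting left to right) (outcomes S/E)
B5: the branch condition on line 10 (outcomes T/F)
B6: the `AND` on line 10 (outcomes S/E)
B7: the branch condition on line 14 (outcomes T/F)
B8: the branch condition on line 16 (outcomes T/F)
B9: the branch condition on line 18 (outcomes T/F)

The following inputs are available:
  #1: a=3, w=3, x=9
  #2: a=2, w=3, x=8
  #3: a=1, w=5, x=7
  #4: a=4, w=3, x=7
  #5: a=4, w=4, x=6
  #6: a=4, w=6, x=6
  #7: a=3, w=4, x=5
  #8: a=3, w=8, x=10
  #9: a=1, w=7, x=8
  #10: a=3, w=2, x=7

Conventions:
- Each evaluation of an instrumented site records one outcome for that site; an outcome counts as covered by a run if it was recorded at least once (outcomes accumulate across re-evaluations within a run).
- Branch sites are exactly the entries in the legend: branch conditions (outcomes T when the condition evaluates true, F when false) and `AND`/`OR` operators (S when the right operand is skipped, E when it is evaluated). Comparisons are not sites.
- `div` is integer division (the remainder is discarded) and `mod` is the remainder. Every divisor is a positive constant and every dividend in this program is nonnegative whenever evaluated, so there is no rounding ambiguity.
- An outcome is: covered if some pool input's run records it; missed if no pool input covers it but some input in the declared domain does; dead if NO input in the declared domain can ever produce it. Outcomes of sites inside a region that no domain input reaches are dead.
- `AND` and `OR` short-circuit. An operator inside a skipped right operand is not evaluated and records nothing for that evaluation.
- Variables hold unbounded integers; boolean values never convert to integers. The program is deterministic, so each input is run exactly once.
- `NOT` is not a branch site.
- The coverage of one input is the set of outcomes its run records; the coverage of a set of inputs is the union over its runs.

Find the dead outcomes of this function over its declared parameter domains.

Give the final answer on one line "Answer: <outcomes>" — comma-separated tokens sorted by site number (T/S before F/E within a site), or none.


checking every outcome against all 196 domain inputs:
  B4=S: unreachable across the whole domain -> dead
  reachable outcomes have witnesses, e.g. B1=T (e.g. a=1, w=2, x=4), B1=F (e.g. a=1, w=2, x=9), B2=T (e.g. a=1, w=2, x=9), B2=F (e.g. a=3, w=3, x=7)
Answer: B4=S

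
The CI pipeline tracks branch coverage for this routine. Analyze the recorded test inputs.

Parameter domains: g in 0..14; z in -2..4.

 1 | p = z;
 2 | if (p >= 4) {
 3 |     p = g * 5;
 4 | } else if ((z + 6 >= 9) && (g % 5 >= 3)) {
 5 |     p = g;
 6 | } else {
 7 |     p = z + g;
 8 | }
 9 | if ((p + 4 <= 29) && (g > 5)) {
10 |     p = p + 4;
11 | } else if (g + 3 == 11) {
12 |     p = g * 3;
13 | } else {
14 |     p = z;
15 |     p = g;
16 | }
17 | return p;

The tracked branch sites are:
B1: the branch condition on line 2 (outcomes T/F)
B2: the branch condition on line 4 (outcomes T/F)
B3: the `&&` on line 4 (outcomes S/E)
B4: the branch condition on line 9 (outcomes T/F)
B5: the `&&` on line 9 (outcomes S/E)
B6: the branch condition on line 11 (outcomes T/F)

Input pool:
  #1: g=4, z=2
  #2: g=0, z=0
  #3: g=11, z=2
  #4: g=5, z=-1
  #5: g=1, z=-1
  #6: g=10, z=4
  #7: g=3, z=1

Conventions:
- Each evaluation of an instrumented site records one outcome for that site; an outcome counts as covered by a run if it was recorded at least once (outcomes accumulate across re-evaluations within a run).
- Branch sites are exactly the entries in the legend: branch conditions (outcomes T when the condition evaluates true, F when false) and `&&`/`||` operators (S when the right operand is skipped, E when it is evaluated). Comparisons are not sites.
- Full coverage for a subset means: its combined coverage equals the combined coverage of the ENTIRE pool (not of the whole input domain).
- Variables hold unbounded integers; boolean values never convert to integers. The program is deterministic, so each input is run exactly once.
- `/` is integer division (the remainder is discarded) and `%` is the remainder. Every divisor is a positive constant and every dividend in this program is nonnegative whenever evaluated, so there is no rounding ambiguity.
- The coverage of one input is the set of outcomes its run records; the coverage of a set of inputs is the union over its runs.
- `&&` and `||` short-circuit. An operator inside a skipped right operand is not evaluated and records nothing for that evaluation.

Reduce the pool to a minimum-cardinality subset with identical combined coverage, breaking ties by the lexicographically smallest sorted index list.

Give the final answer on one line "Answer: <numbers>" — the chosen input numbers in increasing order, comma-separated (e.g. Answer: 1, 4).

run #1 (g=4, z=2) runs B1->F, B3->S, B2->F, B5->E, B4->F, B6->F; records B1=F, B2=F, B3=S, B4=F, B5=E, B6=F
run #2 (g=0, z=0) runs B1->F, B3->S, B2->F, B5->E, B4->F, B6->F; records B1=F, B2=F, B3=S, B4=F, B5=E, B6=F
run #3 (g=11, z=2) runs B1->F, B3->S, B2->F, B5->E, B4->T; records B1=F, B2=F, B3=S, B4=T, B5=E
run #4 (g=5, z=-1) runs B1->F, B3->S, B2->F, B5->E, B4->F, B6->F; records B1=F, B2=F, B3=S, B4=F, B5=E, B6=F
run #5 (g=1, z=-1) runs B1->F, B3->S, B2->F, B5->E, B4->F, B6->F; records B1=F, B2=F, B3=S, B4=F, B5=E, B6=F
run #6 (g=10, z=4) runs B1->T, B5->S, B4->F, B6->F; records B1=T, B4=F, B5=S, B6=F
run #7 (g=3, z=1) runs B1->F, B3->S, B2->F, B5->E, B4->F, B6->F; records B1=F, B2=F, B3=S, B4=F, B5=E, B6=F
pool-wide coverage (9 outcomes): B1=T, B1=F, B2=F, B3=S, B4=T, B4=F, B5=S, B5=E, B6=F
size 1 is not enough: best union over all size-1 subsets is 6/9
the canonical winner is {3, 6}: size 2, full 9-outcome coverage, earliest index list among size-2 covers

Answer: 3, 6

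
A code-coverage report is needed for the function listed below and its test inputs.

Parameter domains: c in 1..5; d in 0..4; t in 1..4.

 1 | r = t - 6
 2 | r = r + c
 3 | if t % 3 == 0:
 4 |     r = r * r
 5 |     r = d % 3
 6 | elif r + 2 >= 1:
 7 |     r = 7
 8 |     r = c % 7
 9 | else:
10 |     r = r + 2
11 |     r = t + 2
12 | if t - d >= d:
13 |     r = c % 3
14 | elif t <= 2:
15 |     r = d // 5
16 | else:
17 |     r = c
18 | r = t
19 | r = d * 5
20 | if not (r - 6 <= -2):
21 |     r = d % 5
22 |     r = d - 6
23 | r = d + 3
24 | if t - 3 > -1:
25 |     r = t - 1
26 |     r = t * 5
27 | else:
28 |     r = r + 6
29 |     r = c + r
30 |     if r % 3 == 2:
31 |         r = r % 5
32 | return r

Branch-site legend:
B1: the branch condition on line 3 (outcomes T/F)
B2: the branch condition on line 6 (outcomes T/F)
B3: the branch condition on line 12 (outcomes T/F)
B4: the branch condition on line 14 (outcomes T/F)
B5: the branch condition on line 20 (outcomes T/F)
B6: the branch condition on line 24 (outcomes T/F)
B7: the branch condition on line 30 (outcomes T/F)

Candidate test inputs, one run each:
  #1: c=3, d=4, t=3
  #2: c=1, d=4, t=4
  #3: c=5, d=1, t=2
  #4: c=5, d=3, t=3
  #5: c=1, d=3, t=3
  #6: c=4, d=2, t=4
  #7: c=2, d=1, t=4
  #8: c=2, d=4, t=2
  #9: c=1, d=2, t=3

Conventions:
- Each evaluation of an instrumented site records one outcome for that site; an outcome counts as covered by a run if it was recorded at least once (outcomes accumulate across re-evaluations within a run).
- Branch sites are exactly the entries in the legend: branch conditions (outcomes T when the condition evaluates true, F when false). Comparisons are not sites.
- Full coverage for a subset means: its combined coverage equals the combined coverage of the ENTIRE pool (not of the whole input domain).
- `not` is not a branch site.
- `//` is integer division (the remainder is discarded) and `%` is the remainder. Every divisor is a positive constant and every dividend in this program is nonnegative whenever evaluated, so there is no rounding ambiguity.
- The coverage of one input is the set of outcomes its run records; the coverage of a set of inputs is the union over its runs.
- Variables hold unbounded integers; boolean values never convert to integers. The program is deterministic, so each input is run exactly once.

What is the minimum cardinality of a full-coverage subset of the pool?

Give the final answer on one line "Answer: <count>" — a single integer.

input #1 (c=3, d=4, t=3): events B1->T, B3->F, B4->F, B5->T, B6->T; covers B1=T, B3=F, B4=F, B5=T, B6=T
input #2 (c=1, d=4, t=4): events B1->F, B2->T, B3->F, B4->F, B5->T, B6->T; covers B1=F, B2=T, B3=F, B4=F, B5=T, B6=T
input #3 (c=5, d=1, t=2): events B1->F, B2->T, B3->T, B5->T, B6->F, B7->F; covers B1=F, B2=T, B3=T, B5=T, B6=F, B7=F
input #4 (c=5, d=3, t=3): events B1->T, B3->F, B4->F, B5->T, B6->T; covers B1=T, B3=F, B4=F, B5=T, B6=T
input #5 (c=1, d=3, t=3): events B1->T, B3->F, B4->F, B5->T, B6->T; covers B1=T, B3=F, B4=F, B5=T, B6=T
input #6 (c=4, d=2, t=4): events B1->F, B2->T, B3->T, B5->T, B6->T; covers B1=F, B2=T, B3=T, B5=T, B6=T
input #7 (c=2, d=1, t=4): events B1->F, B2->T, B3->T, B5->T, B6->T; covers B1=F, B2=T, B3=T, B5=T, B6=T
input #8 (c=2, d=4, t=2): events B1->F, B2->F, B3->F, B4->T, B5->T, B6->F, B7->F; covers B1=F, B2=F, B3=F, B4=T, B5=T, B6=F, B7=F
input #9 (c=1, d=2, t=3): events B1->T, B3->F, B4->F, B5->T, B6->T; covers B1=T, B3=F, B4=F, B5=T, B6=T
the full pool covers 12 outcomes: B1=T, B1=F, B2=T, B2=F, B3=T, B3=F, B4=T, B4=F, B5=T, B6=T, B6=F, B7=F
every size-1 subset falls short of the 12 outcomes (best: 7/12)
every size-2 subset falls short of the 12 outcomes (best: 10/12)
inputs {1, 3, 8} (size 3) cover everything; no size-3 subset with a lexicographically smaller index list covers all 12

Answer: 3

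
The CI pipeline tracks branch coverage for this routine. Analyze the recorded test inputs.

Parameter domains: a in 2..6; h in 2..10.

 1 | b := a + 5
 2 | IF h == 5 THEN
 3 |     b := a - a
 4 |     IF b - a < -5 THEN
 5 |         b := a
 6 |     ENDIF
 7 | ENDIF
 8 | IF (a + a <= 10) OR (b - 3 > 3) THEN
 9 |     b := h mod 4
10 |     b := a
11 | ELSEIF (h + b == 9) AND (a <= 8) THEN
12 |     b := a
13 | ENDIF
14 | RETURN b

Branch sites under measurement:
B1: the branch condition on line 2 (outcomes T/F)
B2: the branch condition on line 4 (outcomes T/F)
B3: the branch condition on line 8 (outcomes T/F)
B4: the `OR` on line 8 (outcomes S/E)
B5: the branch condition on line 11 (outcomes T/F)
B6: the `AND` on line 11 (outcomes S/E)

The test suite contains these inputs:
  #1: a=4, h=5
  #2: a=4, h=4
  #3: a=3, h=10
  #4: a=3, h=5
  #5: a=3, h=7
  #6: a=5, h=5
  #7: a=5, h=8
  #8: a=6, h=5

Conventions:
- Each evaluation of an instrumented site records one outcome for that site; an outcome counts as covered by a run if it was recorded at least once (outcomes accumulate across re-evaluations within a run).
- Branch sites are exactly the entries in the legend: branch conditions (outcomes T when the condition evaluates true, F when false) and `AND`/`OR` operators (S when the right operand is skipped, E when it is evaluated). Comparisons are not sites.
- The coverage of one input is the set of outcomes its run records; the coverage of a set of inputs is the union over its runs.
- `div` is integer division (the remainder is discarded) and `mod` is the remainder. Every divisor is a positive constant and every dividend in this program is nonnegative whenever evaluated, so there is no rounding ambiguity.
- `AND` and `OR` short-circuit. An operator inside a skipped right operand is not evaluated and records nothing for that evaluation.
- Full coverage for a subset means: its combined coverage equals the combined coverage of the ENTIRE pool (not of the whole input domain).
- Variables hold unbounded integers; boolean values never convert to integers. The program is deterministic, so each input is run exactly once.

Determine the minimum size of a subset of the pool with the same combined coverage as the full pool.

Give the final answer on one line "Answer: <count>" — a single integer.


input #1, a=4, h=5: events B1->T, B2->F, B4->S, B3->T; outcomes B1=T, B2=F, B3=T, B4=S
input #2, a=4, h=4: events B1->F, B4->S, B3->T; outcomes B1=F, B3=T, B4=S
input #3, a=3, h=10: events B1->F, B4->S, B3->T; outcomes B1=F, B3=T, B4=S
input #4, a=3, h=5: events B1->T, B2->F, B4->S, B3->T; outcomes B1=T, B2=F, B3=T, B4=S
input #5, a=3, h=7: events B1->F, B4->S, B3->T; outcomes B1=F, B3=T, B4=S
input #6, a=5, h=5: events B1->T, B2->F, B4->S, B3->T; outcomes B1=T, B2=F, B3=T, B4=S
input #7, a=5, h=8: events B1->F, B4->S, B3->T; outcomes B1=F, B3=T, B4=S
input #8, a=6, h=5: events B1->T, B2->T, B4->E, B3->F, B6->S, B5->F; outcomes B1=T, B2=T, B3=F, B4=E, B5=F, B6=S
union over all inputs: B1=T, B1=F, B2=T, B2=F, B3=T, B3=F, B4=S, B4=E, B5=F, B6=S (10 outcomes)
every size-1 subset falls short of the 10 outcomes (best: 6/10)
every size-2 subset falls short of the 10 outcomes (best: 9/10)
the canonical winner is {1, 2, 8}: size 3, full 10-outcome coverage, earliest index list among size-3 covers
Answer: 3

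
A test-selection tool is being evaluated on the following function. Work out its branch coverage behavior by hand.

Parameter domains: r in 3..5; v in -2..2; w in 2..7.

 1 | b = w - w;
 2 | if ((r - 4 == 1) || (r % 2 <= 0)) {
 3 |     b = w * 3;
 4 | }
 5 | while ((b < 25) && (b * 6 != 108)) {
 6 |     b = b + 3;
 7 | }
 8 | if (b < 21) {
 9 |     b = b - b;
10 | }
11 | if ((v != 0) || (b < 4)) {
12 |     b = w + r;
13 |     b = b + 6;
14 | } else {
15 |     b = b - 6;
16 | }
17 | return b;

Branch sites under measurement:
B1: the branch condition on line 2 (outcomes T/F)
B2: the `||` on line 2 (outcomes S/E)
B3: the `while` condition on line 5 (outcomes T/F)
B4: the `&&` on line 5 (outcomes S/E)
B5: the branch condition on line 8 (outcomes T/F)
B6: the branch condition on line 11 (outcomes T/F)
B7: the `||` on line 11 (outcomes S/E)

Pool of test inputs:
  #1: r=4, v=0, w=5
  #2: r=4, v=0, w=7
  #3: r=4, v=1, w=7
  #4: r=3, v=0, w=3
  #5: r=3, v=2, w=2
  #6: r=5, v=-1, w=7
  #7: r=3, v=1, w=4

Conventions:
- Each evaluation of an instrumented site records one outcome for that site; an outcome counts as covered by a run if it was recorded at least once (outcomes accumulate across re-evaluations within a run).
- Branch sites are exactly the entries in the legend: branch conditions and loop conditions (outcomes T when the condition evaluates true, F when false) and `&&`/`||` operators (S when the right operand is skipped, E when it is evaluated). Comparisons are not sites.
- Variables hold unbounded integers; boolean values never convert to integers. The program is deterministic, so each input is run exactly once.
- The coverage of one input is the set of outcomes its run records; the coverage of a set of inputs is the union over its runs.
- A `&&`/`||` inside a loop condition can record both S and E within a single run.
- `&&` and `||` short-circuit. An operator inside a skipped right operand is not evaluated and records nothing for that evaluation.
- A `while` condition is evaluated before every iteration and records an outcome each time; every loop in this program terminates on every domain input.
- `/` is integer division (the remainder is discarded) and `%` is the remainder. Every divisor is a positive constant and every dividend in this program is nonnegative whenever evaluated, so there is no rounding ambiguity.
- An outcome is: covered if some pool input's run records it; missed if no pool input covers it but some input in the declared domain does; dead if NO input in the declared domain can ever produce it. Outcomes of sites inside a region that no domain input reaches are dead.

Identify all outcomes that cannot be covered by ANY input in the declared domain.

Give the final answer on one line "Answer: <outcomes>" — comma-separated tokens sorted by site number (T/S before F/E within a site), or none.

checking every outcome against all 90 domain inputs:
  reachable outcomes have witnesses, e.g. B1=T (e.g. r=4, v=-2, w=2), B1=F (e.g. r=3, v=-2, w=2), B2=S (e.g. r=5, v=-2, w=2), B2=E (e.g. r=3, v=-2, w=2)

Answer: none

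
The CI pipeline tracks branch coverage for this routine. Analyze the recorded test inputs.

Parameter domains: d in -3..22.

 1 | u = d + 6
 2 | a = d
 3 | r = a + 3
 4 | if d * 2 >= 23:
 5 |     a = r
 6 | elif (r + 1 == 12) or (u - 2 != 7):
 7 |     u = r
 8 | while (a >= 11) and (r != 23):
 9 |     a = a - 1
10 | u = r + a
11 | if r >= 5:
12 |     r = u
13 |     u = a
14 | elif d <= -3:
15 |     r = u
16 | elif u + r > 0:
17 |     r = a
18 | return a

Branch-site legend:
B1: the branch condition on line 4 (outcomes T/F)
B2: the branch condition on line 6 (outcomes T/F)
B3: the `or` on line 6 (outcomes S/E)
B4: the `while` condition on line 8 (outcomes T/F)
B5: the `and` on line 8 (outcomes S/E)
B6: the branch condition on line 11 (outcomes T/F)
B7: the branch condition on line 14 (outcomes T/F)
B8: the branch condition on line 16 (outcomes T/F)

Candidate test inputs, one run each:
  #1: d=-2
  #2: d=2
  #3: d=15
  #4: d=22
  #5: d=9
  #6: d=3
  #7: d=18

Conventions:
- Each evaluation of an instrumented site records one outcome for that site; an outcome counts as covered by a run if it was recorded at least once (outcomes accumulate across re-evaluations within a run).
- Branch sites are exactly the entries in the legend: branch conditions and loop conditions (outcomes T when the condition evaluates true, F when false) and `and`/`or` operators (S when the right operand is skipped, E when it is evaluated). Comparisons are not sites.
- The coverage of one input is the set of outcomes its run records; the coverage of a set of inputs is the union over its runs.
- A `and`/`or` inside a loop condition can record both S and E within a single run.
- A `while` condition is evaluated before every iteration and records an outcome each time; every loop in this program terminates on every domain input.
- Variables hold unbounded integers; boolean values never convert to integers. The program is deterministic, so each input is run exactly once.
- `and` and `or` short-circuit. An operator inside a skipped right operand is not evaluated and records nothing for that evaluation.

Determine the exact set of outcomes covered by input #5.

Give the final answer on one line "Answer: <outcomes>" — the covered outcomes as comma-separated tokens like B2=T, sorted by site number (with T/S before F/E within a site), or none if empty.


Running input #5 (d=9), event by event:
  B1->F, B3->E, B2->T, B5->S, B4->F, B6->T
distinct outcomes covered: B1=F, B2=T, B3=E, B4=F, B5=S, B6=T
Answer: B1=F, B2=T, B3=E, B4=F, B5=S, B6=T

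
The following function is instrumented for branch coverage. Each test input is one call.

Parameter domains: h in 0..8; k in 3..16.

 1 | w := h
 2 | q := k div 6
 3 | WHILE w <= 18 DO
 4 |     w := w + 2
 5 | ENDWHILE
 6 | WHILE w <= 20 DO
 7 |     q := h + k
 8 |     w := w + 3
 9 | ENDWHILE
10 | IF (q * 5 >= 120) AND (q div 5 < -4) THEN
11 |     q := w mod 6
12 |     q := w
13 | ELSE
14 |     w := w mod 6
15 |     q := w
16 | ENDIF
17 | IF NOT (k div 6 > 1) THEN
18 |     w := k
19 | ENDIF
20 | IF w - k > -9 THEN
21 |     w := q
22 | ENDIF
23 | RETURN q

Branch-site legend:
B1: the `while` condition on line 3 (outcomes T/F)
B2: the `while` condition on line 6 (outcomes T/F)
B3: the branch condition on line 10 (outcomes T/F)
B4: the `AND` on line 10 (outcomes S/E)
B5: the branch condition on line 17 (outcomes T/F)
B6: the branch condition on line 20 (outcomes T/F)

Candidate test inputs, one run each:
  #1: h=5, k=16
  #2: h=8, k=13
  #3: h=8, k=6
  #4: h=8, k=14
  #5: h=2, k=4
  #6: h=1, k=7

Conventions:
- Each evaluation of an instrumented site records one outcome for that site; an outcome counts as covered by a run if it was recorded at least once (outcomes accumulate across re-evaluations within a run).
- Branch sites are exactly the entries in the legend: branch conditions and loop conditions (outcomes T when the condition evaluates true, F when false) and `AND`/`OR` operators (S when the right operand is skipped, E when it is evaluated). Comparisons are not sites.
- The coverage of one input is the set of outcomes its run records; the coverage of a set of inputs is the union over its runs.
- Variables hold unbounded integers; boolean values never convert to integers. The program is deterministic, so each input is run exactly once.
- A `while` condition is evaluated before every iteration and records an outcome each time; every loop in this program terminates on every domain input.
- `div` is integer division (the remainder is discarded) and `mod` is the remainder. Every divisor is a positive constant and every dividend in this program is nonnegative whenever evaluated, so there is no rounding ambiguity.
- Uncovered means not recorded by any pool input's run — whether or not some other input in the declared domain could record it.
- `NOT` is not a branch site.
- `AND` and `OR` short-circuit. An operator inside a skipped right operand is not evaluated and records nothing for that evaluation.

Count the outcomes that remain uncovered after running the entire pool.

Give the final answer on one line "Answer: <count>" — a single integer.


test 1 (h=5, k=16) hits B1=T, B1=F, B2=T, B2=F, B3=F, B4=S, B5=F, B6=F
test 2 (h=8, k=13) hits B1=T, B1=F, B2=T, B2=F, B3=F, B4=S, B5=F, B6=T
test 3 (h=8, k=6) hits B1=T, B1=F, B2=T, B2=F, B3=F, B4=S, B5=T, B6=T
test 4 (h=8, k=14) hits B1=T, B1=F, B2=T, B2=F, B3=F, B4=S, B5=F, B6=F
test 5 (h=2, k=4) hits B1=T, B1=F, B2=T, B2=F, B3=F, B4=S, B5=T, B6=T
test 6 (h=1, k=7) hits B1=T, B1=F, B2=T, B2=F, B3=F, B4=S, B5=T, B6=T
union over the pool: B1=T, B1=F, B2=T, B2=F, B3=F, B4=S, B5=T, B5=F, B6=T, B6=F
uncovered (2 of 12): B3=T, B4=E
Answer: 2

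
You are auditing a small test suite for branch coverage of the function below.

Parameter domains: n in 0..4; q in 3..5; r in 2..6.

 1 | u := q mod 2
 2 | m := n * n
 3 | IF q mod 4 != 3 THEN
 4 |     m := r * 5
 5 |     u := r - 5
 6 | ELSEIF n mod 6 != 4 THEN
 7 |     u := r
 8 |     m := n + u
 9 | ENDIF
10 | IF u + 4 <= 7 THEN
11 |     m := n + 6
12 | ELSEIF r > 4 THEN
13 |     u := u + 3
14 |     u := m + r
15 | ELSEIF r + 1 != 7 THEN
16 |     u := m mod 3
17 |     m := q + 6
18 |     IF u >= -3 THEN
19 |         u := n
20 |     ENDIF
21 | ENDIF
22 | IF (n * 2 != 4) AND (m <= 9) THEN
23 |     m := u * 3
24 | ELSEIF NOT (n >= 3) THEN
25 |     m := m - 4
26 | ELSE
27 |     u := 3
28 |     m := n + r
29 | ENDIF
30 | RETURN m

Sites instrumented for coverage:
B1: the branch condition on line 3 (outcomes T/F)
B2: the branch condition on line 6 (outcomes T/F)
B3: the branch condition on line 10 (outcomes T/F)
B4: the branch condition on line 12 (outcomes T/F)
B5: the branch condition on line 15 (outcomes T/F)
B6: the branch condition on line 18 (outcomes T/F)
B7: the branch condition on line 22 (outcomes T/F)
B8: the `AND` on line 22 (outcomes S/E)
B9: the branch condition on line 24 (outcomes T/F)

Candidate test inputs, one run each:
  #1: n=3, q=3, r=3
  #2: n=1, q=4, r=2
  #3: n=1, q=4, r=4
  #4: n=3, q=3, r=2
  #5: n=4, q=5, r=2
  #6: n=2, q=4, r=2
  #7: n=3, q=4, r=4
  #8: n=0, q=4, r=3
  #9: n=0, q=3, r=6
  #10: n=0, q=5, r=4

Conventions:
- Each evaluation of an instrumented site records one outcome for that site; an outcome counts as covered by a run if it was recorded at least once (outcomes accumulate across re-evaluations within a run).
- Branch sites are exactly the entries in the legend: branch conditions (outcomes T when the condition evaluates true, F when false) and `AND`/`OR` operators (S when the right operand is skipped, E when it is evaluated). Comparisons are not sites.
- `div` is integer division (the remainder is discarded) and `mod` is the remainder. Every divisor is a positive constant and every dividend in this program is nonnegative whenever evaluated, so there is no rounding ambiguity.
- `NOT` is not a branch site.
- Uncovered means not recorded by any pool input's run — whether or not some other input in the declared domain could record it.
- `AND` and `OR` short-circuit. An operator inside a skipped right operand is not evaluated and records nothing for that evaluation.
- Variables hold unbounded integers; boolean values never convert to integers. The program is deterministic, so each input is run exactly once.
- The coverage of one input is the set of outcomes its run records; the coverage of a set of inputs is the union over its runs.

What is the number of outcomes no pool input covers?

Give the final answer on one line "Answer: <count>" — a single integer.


input #1 (n=3, q=3, r=3): events B1->F, B2->T, B3->T, B8->E, B7->T; covers B1=F, B2=T, B3=T, B7=T, B8=E
input #2 (n=1, q=4, r=2): events B1->T, B3->T, B8->E, B7->T; covers B1=T, B3=T, B7=T, B8=E
input #3 (n=1, q=4, r=4): events B1->T, B3->T, B8->E, B7->T; covers B1=T, B3=T, B7=T, B8=E
input #4 (n=3, q=3, r=2): events B1->F, B2->T, B3->T, B8->E, B7->T; covers B1=F, B2=T, B3=T, B7=T, B8=E
input #5 (n=4, q=5, r=2): events B1->T, B3->T, B8->E, B7->F, B9->F; covers B1=T, B3=T, B7=F, B8=E, B9=F
input #6 (n=2, q=4, r=2): events B1->T, B3->T, B8->S, B7->F, B9->T; covers B1=T, B3=T, B7=F, B8=S, B9=T
input #7 (n=3, q=4, r=4): events B1->T, B3->T, B8->E, B7->T; covers B1=T, B3=T, B7=T, B8=E
input #8 (n=0, q=4, r=3): events B1->T, B3->T, B8->E, B7->T; covers B1=T, B3=T, B7=T, B8=E
input #9 (n=0, q=3, r=6): events B1->F, B2->T, B3->F, B4->T, B8->E, B7->T; covers B1=F, B2=T, B3=F, B4=T, B7=T, B8=E
input #10 (n=0, q=5, r=4): events B1->T, B3->T, B8->E, B7->T; covers B1=T, B3=T, B7=T, B8=E
union over the pool: B1=T, B1=F, B2=T, B3=T, B3=F, B4=T, B7=T, B7=F, B8=S, B8=E, B9=T, B9=F
uncovered (6 of 18): B2=F, B4=F, B5=T, B5=F, B6=T, B6=F
Answer: 6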